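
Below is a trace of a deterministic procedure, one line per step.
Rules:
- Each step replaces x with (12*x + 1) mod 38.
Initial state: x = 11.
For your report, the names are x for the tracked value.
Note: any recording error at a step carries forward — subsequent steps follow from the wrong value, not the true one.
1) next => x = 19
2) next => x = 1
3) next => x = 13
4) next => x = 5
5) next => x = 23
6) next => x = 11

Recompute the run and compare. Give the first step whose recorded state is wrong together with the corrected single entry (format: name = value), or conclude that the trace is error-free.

no error

step 1: x = (12*11 + 1) mod 38 = 19 -> matches
step 2: x = (12*19 + 1) mod 38 = 1 -> confirmed correct
step 3: x = (12*1 + 1) mod 38 = 13 -> checks out
step 4: x = (12*13 + 1) mod 38 = 5 -> in agreement
step 5: x = (12*5 + 1) mod 38 = 23 -> confirmed correct
step 6: x = (12*23 + 1) mod 38 = 11 -> exactly as logged
Every step is consistent.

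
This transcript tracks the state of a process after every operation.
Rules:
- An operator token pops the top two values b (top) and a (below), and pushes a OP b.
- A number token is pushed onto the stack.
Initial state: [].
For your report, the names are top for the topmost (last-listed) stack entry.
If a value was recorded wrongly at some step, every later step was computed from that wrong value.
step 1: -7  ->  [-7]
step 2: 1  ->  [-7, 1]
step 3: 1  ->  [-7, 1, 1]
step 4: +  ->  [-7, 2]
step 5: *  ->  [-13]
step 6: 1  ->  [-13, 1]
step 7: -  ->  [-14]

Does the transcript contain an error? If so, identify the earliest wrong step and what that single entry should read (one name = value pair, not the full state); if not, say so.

Recomputing the run from the initial state:
step 1: [-7]
step 2: [-7, 1]
step 3: [-7, 1, 1]
step 4: [-7, 2]
step 5: [-14]
step 6: [-14, 1]
step 7: [-15]
The first disagreement with the transcript is at step 5, where the value should be top = -14.

step 5, top = -14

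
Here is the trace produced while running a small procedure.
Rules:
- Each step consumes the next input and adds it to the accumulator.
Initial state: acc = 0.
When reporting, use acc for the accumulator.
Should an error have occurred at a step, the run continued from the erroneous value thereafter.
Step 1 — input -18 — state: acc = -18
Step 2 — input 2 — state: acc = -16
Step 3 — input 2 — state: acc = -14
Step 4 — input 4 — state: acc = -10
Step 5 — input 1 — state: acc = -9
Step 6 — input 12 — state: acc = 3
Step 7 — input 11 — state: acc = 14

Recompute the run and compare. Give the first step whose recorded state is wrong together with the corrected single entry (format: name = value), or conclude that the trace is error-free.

1. acc = 0 + -18 = -18 (no discrepancy)
2. acc = -18 + 2 = -16 (exactly as logged)
3. acc = -16 + 2 = -14 (consistent with the trace)
4. acc = -14 + 4 = -10 (verified)
5. acc = -10 + 1 = -9 (confirmed correct)
6. acc = -9 + 12 = 3 (confirmed correct)
7. acc = 3 + 11 = 14 (no discrepancy)
All entries verified; no error found.

no error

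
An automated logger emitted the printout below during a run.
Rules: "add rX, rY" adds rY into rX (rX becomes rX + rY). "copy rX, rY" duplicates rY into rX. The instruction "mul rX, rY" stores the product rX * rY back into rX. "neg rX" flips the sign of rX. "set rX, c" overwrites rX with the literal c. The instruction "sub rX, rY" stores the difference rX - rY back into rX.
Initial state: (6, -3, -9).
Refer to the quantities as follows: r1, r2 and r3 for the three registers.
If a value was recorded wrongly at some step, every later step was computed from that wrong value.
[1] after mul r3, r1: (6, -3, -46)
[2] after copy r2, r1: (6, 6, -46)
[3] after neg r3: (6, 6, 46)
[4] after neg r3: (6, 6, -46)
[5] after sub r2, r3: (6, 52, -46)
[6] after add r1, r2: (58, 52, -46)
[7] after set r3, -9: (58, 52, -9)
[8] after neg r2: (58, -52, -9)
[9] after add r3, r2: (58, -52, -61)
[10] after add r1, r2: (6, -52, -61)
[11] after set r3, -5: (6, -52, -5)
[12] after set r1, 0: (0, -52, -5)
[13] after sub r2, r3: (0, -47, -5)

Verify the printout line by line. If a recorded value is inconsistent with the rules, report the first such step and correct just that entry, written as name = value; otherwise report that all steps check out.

step 1: r3 = -9 * 6 = -54 -> this is not what the printout shows
The earliest wrong entry is at step 1: it should read r3 = -54.

step 1, r3 = -54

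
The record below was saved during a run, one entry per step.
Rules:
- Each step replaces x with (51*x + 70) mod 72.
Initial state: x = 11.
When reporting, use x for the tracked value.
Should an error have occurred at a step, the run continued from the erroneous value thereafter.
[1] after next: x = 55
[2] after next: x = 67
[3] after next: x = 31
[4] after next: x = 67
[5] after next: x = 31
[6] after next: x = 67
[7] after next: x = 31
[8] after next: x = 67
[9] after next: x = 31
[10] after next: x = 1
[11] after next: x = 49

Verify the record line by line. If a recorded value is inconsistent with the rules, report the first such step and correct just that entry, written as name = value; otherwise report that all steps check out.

Recomputing the run from the initial state:
step 1: x = 55
step 2: x = 67
step 3: x = 31
step 4: x = 67
step 5: x = 31
step 6: x = 67
step 7: x = 31
step 8: x = 67
step 9: x = 31
step 10: x = 67
step 11: x = 31
The first disagreement with the record is at step 10, where the value should be x = 67.

step 10, x = 67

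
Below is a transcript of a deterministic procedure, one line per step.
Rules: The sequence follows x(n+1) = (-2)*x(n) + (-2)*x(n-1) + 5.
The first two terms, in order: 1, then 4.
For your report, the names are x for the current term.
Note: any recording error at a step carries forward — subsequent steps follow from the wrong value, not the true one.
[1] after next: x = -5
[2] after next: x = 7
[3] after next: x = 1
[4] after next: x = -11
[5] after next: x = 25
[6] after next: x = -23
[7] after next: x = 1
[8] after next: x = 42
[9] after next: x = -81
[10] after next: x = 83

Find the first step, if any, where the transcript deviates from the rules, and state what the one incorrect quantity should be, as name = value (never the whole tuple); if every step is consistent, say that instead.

step 8, x = 49

step 1: x = -2*(4) + (-2)*(1) + (5) = -5 -> consistent with the transcript
step 2: x = -2*(-5) + (-2)*(4) + (5) = 7 -> verified
step 3: x = -2*(7) + (-2)*(-5) + (5) = 1 -> exactly as logged
step 4: x = -2*(1) + (-2)*(7) + (5) = -11 -> same as recorded
step 5: x = -2*(-11) + (-2)*(1) + (5) = 25 -> no discrepancy
step 6: x = -2*(25) + (-2)*(-11) + (5) = -23 -> confirmed correct
step 7: x = -2*(-23) + (-2)*(25) + (5) = 1 -> exactly as logged
step 8: x = -2*(1) + (-2)*(-23) + (5) = 49 -> the transcript disagrees here
The earliest wrong entry is at step 8: it should read x = 49.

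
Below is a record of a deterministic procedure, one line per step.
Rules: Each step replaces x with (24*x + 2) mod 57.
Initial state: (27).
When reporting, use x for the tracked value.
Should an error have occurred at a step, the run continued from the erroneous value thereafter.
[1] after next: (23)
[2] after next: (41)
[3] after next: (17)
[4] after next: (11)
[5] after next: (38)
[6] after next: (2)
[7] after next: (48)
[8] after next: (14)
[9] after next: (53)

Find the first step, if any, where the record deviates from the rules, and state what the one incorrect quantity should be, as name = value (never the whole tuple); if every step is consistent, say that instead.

step 1: x = (24*27 + 2) mod 57 = 23 -> consistent with the record
step 2: x = (24*23 + 2) mod 57 = 41 -> exactly as logged
step 3: x = (24*41 + 2) mod 57 = 17 -> exactly as logged
step 4: x = (24*17 + 2) mod 57 = 11 -> agrees with the record
step 5: x = (24*11 + 2) mod 57 = 38 -> no discrepancy
step 6: x = (24*38 + 2) mod 57 = 2 -> matches
step 7: x = (24*2 + 2) mod 57 = 50 -> the record disagrees here
The audit stops at step 7: the recorded entry is wrong and should be x = 50.

step 7, x = 50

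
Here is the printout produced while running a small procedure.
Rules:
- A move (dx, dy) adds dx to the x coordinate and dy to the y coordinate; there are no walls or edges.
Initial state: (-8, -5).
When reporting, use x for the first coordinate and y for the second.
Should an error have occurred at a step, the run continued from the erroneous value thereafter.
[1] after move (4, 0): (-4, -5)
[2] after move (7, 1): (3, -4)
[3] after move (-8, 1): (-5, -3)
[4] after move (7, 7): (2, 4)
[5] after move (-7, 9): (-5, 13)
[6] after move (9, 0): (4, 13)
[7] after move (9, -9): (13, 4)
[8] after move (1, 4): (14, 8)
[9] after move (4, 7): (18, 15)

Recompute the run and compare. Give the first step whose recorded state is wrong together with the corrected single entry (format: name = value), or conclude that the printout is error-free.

step 1: x = -8 + (4) = -4, y = -5 + (0) = -5 -> in agreement
step 2: x = -4 + (7) = 3, y = -5 + (1) = -4 -> matches
step 3: x = 3 + (-8) = -5, y = -4 + (1) = -3 -> verified
step 4: x = -5 + (7) = 2, y = -3 + (7) = 4 -> same as recorded
step 5: x = 2 + (-7) = -5, y = 4 + (9) = 13 -> verified
step 6: x = -5 + (9) = 4, y = 13 + (0) = 13 -> agrees with the printout
step 7: x = 4 + (9) = 13, y = 13 + (-9) = 4 -> agrees with the printout
step 8: x = 13 + (1) = 14, y = 4 + (4) = 8 -> in agreement
step 9: x = 14 + (4) = 18, y = 8 + (7) = 15 -> matches
All entries verified; no error found.

no error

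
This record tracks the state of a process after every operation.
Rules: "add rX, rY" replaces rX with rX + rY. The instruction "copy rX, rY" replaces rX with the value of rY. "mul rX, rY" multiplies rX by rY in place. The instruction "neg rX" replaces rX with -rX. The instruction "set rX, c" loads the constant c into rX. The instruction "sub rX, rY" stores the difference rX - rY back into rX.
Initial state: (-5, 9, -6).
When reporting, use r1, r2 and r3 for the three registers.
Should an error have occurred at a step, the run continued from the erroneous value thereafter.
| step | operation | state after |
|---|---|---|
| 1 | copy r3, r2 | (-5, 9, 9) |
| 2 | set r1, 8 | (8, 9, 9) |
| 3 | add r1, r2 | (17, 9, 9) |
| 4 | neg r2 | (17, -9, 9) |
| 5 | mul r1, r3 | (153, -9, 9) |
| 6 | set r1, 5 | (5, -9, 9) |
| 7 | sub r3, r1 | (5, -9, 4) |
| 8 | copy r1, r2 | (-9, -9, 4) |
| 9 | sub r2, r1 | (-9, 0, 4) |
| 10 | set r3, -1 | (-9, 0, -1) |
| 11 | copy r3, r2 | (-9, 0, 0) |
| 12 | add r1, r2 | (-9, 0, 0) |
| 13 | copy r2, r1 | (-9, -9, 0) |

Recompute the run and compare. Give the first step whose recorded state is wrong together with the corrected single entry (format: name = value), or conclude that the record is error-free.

no error

Recomputing the run from the initial state:
step 1: r1 = -5, r2 = 9, r3 = 9
step 2: r1 = 8, r2 = 9, r3 = 9
step 3: r1 = 17, r2 = 9, r3 = 9
step 4: r1 = 17, r2 = -9, r3 = 9
step 5: r1 = 153, r2 = -9, r3 = 9
step 6: r1 = 5, r2 = -9, r3 = 9
step 7: r1 = 5, r2 = -9, r3 = 4
step 8: r1 = -9, r2 = -9, r3 = 4
step 9: r1 = -9, r2 = 0, r3 = 4
step 10: r1 = -9, r2 = 0, r3 = -1
step 11: r1 = -9, r2 = 0, r3 = 0
step 12: r1 = -9, r2 = 0, r3 = 0
step 13: r1 = -9, r2 = -9, r3 = 0
This matches the record at every step.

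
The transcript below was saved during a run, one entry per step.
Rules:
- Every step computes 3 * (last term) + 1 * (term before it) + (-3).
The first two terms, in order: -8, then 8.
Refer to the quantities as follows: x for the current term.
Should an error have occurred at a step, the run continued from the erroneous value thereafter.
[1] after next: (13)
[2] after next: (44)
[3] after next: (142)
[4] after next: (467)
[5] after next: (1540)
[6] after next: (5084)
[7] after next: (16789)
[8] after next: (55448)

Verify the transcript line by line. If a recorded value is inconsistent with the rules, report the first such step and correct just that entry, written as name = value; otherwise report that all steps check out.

no error

1. x = 3*(8) + (1)*(-8) + (-3) = 13 (confirmed correct)
2. x = 3*(13) + (1)*(8) + (-3) = 44 (agrees with the transcript)
3. x = 3*(44) + (1)*(13) + (-3) = 142 (exactly as logged)
4. x = 3*(142) + (1)*(44) + (-3) = 467 (verified)
5. x = 3*(467) + (1)*(142) + (-3) = 1540 (exactly as logged)
6. x = 3*(1540) + (1)*(467) + (-3) = 5084 (in agreement)
7. x = 3*(5084) + (1)*(1540) + (-3) = 16789 (agrees with the transcript)
8. x = 3*(16789) + (1)*(5084) + (-3) = 55448 (verified)
The recomputation confirms every line.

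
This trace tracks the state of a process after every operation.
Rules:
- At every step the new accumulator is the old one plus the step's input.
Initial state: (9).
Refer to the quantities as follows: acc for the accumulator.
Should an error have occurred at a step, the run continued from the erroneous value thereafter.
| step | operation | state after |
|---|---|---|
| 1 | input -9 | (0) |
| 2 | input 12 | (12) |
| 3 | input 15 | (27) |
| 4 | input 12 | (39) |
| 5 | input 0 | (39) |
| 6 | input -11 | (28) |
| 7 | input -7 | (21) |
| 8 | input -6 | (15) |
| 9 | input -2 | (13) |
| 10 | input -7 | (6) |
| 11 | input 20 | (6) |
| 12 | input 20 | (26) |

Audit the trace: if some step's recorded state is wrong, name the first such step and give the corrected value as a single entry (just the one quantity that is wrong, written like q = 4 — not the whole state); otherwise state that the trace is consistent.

step 11, acc = 26

Recomputing the run from the initial state:
step 1: acc = 0
step 2: acc = 12
step 3: acc = 27
step 4: acc = 39
step 5: acc = 39
step 6: acc = 28
step 7: acc = 21
step 8: acc = 15
step 9: acc = 13
step 10: acc = 6
step 11: acc = 26
step 12: acc = 46
The first disagreement with the trace is at step 11, where the value should be acc = 26.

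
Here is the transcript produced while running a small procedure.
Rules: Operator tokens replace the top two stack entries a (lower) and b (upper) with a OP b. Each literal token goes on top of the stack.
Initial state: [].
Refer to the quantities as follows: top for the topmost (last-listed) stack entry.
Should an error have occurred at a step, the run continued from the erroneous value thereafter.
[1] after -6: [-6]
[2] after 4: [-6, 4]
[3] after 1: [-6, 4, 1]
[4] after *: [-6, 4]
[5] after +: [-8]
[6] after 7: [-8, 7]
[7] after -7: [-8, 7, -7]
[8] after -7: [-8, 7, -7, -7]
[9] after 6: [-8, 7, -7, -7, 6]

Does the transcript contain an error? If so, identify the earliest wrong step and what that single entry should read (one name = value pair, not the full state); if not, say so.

step 5, top = -2

step 1: push -6: top = -6 -> verified
step 2: push 4: top = 4 -> confirmed correct
step 3: push 1: top = 1 -> confirmed correct
step 4: 4 * 1 = 4 -> confirmed correct
step 5: -6 + 4 = -2 -> this is not what the transcript shows
First incorrect step: 5; the correct value is top = -2.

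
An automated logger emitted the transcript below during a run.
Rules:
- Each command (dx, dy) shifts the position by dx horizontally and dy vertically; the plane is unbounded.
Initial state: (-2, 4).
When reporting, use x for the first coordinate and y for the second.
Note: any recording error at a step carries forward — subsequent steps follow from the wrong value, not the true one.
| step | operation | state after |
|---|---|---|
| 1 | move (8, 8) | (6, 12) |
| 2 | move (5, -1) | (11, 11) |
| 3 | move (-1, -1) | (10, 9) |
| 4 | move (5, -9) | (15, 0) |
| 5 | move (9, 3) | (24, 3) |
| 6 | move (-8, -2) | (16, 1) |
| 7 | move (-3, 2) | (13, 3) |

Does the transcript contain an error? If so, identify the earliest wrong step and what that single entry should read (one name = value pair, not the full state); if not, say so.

step 3, y = 10

1. x = -2 + (8) = 6, y = 4 + (8) = 12 (no discrepancy)
2. x = 6 + (5) = 11, y = 12 + (-1) = 11 (checks out)
3. x = 11 + (-1) = 10, y = 11 + (-1) = 10 (this is not what the transcript shows)
Conclusion: step 3 carries the first error; the entry should be y = 10.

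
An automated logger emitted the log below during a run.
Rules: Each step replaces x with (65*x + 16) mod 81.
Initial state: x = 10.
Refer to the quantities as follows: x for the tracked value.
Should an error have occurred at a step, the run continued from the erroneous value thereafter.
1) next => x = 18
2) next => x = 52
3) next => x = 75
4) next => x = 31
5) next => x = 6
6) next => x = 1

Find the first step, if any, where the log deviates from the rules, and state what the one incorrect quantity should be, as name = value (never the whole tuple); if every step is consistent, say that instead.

Recomputing the run from the initial state:
step 1: x = 18
step 2: x = 52
step 3: x = 75
step 4: x = 31
step 5: x = 6
step 6: x = 1
This matches the log at every step.

no error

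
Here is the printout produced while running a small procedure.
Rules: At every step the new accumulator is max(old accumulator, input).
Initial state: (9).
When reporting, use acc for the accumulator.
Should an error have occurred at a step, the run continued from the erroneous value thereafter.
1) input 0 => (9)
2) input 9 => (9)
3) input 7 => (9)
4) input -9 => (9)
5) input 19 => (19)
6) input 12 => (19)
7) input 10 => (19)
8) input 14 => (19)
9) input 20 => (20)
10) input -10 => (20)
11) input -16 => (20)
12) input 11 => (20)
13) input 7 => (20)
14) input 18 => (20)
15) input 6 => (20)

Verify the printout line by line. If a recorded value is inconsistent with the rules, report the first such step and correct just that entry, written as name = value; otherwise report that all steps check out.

no error

Recomputing the run from the initial state:
step 1: acc = 9
step 2: acc = 9
step 3: acc = 9
step 4: acc = 9
step 5: acc = 19
step 6: acc = 19
step 7: acc = 19
step 8: acc = 19
step 9: acc = 20
step 10: acc = 20
step 11: acc = 20
step 12: acc = 20
step 13: acc = 20
step 14: acc = 20
step 15: acc = 20
This matches the printout at every step.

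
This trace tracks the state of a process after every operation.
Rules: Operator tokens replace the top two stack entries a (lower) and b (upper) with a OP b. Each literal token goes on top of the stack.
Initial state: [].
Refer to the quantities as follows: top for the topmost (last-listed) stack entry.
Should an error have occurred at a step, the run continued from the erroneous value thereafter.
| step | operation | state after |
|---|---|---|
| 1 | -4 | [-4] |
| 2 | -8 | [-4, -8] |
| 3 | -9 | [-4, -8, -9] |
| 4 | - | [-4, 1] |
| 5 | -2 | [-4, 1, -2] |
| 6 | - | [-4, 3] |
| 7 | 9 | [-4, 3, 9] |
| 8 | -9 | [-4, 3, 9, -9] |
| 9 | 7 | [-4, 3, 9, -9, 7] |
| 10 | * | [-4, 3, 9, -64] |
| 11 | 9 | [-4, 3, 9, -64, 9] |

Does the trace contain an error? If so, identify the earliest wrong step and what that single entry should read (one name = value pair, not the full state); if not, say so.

step 10, top = -63

step 1: push -4: top = -4 -> no discrepancy
step 2: push -8: top = -8 -> checks out
step 3: push -9: top = -9 -> matches
step 4: -8 - -9 = 1 -> verified
step 5: push -2: top = -2 -> checks out
step 6: 1 - -2 = 3 -> exactly as logged
step 7: push 9: top = 9 -> exactly as logged
step 8: push -9: top = -9 -> agrees with the trace
step 9: push 7: top = 7 -> in agreement
step 10: -9 * 7 = -63 -> the trace disagrees here
First deviation found at step 10; the corrected entry is top = -63.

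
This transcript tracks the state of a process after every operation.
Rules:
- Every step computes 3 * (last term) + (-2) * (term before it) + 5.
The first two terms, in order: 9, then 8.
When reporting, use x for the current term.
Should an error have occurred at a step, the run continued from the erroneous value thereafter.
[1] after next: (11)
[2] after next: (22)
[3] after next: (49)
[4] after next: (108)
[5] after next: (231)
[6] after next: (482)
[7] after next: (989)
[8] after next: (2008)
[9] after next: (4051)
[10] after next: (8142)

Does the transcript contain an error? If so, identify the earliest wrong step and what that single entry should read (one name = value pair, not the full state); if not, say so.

Recomputing the run from the initial state:
step 1: x = 11
step 2: x = 22
step 3: x = 49
step 4: x = 108
step 5: x = 231
step 6: x = 482
step 7: x = 989
step 8: x = 2008
step 9: x = 4051
step 10: x = 8142
This matches the transcript at every step.

no error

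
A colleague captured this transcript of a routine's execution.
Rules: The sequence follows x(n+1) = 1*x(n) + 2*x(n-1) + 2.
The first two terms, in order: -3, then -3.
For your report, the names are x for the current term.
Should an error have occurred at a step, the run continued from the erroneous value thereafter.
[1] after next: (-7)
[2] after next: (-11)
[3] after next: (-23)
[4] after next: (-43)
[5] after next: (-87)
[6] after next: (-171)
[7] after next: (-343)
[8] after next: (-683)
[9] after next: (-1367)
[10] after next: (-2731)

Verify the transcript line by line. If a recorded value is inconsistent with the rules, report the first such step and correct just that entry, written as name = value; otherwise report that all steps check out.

Recomputing the run from the initial state:
step 1: x = -7
step 2: x = -11
step 3: x = -23
step 4: x = -43
step 5: x = -87
step 6: x = -171
step 7: x = -343
step 8: x = -683
step 9: x = -1367
step 10: x = -2731
This matches the transcript at every step.

no error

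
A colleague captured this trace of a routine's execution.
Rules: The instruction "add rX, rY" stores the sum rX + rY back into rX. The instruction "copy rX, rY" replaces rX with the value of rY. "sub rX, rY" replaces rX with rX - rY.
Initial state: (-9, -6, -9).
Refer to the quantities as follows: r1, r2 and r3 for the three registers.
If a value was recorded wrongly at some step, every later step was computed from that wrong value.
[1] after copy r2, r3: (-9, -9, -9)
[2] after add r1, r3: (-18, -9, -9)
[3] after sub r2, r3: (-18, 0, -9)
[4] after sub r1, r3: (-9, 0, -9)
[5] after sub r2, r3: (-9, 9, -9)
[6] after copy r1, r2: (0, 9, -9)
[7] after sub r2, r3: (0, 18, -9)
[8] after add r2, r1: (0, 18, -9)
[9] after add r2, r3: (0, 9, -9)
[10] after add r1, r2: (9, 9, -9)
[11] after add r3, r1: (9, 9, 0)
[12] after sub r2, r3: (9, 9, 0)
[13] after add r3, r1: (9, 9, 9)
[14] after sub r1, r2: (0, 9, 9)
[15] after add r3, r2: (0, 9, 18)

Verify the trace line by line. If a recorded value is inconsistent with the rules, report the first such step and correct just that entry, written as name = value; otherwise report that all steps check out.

step 1: r2 = -9 -> agrees with the trace
step 2: r1 = -9 + -9 = -18 -> matches
step 3: r2 = -9 - -9 = 0 -> exactly as logged
step 4: r1 = -18 - -9 = -9 -> same as recorded
step 5: r2 = 0 - -9 = 9 -> verified
step 6: r1 = 9 -> the trace has a different value
First incorrect step: 6; the correct value is r1 = 9.

step 6, r1 = 9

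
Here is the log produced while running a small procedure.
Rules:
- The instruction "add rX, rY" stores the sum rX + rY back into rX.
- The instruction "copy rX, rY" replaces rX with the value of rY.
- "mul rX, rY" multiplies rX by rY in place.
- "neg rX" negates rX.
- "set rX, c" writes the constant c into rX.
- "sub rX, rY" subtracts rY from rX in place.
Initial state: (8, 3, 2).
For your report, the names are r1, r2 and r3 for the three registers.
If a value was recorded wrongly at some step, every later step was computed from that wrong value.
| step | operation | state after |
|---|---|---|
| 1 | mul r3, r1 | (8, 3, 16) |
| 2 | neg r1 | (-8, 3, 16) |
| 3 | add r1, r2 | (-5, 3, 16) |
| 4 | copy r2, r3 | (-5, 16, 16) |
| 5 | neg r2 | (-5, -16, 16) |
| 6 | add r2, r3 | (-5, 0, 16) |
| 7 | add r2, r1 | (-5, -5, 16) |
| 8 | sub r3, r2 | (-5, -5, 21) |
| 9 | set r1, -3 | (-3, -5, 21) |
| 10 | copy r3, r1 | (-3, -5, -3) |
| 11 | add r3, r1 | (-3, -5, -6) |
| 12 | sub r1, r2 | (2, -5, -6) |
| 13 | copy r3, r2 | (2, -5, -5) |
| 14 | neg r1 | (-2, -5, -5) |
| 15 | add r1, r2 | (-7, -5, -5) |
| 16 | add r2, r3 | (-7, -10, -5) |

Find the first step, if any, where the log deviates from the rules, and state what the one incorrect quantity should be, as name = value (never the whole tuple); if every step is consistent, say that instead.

no error

Recomputing the run from the initial state:
step 1: r1 = 8, r2 = 3, r3 = 16
step 2: r1 = -8, r2 = 3, r3 = 16
step 3: r1 = -5, r2 = 3, r3 = 16
step 4: r1 = -5, r2 = 16, r3 = 16
step 5: r1 = -5, r2 = -16, r3 = 16
step 6: r1 = -5, r2 = 0, r3 = 16
step 7: r1 = -5, r2 = -5, r3 = 16
step 8: r1 = -5, r2 = -5, r3 = 21
step 9: r1 = -3, r2 = -5, r3 = 21
step 10: r1 = -3, r2 = -5, r3 = -3
step 11: r1 = -3, r2 = -5, r3 = -6
step 12: r1 = 2, r2 = -5, r3 = -6
step 13: r1 = 2, r2 = -5, r3 = -5
step 14: r1 = -2, r2 = -5, r3 = -5
step 15: r1 = -7, r2 = -5, r3 = -5
step 16: r1 = -7, r2 = -10, r3 = -5
This matches the log at every step.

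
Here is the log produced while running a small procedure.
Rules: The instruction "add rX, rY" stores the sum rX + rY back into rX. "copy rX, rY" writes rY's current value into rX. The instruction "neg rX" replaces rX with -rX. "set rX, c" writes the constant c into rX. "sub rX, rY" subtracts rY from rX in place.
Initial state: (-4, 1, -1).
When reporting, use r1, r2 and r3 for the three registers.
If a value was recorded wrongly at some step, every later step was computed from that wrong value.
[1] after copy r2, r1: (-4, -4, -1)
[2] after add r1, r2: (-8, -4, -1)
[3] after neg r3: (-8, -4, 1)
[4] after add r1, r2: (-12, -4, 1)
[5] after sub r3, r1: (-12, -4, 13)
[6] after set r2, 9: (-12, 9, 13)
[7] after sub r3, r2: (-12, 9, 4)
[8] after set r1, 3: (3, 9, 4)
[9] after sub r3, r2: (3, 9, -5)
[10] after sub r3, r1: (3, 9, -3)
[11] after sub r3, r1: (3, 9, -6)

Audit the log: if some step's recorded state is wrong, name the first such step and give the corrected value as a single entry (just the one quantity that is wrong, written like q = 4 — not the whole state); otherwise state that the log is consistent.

step 10, r3 = -8

Step 1: r2 = -4 — consistent with the log.
Step 2: r1 = -4 + -4 = -8 — in agreement.
Step 3: r3 = -(-1) = 1 — in agreement.
Step 4: r1 = -8 + -4 = -12 — checks out.
Step 5: r3 = 1 - -12 = 13 — matches.
Step 6: r2 = 9 — verified.
Step 7: r3 = 13 - 9 = 4 — matches.
Step 8: r1 = 3 — verified.
Step 9: r3 = 4 - 9 = -5 — verified.
Step 10: r3 = -5 - 3 = -8 — not what was recorded.
That makes step 10 the first incorrect line — r3 = -8 is what it should show.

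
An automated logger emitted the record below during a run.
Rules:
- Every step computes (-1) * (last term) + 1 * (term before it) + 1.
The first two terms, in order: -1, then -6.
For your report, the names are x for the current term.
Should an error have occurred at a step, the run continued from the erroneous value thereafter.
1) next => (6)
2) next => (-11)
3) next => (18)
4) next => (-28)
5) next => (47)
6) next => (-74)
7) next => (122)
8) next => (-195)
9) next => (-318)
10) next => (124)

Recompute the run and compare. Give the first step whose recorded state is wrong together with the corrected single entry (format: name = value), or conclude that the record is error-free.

step 9, x = 318

Recomputing the run from the initial state:
step 1: x = 6
step 2: x = -11
step 3: x = 18
step 4: x = -28
step 5: x = 47
step 6: x = -74
step 7: x = 122
step 8: x = -195
step 9: x = 318
step 10: x = -512
The first disagreement with the record is at step 9, where the value should be x = 318.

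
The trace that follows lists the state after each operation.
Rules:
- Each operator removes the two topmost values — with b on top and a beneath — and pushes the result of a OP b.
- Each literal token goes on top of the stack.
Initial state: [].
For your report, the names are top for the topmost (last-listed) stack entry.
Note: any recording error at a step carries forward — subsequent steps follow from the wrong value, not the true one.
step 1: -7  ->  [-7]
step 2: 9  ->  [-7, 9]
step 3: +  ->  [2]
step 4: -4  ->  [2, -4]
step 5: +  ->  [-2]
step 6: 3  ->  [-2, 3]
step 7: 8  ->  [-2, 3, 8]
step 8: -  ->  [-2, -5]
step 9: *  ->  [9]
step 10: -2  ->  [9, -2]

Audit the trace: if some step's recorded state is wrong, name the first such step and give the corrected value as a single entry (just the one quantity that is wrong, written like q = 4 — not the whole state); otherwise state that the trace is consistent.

Recomputing the run from the initial state:
step 1: [-7]
step 2: [-7, 9]
step 3: [2]
step 4: [2, -4]
step 5: [-2]
step 6: [-2, 3]
step 7: [-2, 3, 8]
step 8: [-2, -5]
step 9: [10]
step 10: [10, -2]
The first disagreement with the trace is at step 9, where the value should be top = 10.

step 9, top = 10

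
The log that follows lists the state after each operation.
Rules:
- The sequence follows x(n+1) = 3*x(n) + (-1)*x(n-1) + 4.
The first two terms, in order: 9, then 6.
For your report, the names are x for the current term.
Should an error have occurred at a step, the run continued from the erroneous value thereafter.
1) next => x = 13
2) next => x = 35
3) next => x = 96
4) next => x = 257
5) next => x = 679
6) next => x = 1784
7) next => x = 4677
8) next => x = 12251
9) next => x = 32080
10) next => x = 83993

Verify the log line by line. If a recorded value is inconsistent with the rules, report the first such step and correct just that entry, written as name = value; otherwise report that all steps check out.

step 2, x = 37

Step 1: x = 3*(6) + (-1)*(9) + (4) = 13 — no discrepancy.
Step 2: x = 3*(13) + (-1)*(6) + (4) = 37 — the log disagrees here.
The audit stops at step 2: the recorded entry is wrong and should be x = 37.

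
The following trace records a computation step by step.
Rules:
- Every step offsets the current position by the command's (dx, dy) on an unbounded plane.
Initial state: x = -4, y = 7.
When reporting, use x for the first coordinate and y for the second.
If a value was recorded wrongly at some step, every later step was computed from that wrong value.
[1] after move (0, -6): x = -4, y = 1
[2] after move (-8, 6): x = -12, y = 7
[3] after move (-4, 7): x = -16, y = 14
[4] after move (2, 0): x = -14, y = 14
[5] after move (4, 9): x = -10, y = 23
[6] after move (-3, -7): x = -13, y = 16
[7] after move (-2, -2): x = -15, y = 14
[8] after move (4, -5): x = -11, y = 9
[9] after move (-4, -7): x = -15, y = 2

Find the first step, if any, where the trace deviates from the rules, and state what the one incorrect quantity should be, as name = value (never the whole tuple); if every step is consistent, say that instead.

Recomputing the run from the initial state:
step 1: x = -4, y = 1
step 2: x = -12, y = 7
step 3: x = -16, y = 14
step 4: x = -14, y = 14
step 5: x = -10, y = 23
step 6: x = -13, y = 16
step 7: x = -15, y = 14
step 8: x = -11, y = 9
step 9: x = -15, y = 2
This matches the trace at every step.

no error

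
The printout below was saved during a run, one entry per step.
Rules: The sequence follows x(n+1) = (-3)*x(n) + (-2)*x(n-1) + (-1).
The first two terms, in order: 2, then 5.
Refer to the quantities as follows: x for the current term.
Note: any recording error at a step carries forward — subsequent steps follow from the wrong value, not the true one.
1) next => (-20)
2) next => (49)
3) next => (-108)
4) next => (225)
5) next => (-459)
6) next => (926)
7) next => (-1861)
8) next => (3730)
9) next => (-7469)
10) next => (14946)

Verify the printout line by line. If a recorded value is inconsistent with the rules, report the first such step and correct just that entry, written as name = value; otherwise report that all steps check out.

step 5, x = -460

Recomputing the run from the initial state:
step 1: x = -20
step 2: x = 49
step 3: x = -108
step 4: x = 225
step 5: x = -460
step 6: x = 929
step 7: x = -1868
step 8: x = 3745
step 9: x = -7500
step 10: x = 15009
The first disagreement with the printout is at step 5, where the value should be x = -460.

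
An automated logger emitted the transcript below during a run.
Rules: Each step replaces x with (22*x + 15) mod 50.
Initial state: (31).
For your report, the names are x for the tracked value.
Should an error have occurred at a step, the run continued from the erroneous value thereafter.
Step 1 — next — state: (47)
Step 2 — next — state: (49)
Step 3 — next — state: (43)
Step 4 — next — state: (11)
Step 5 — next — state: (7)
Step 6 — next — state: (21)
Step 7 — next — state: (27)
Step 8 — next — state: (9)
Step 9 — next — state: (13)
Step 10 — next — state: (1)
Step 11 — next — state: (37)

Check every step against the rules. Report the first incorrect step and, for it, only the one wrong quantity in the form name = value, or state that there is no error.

step 6, x = 19

Step 1: x = (22*31 + 15) mod 50 = 47 — same as recorded.
Step 2: x = (22*47 + 15) mod 50 = 49 — matches.
Step 3: x = (22*49 + 15) mod 50 = 43 — confirmed correct.
Step 4: x = (22*43 + 15) mod 50 = 11 — confirmed correct.
Step 5: x = (22*11 + 15) mod 50 = 7 — confirmed correct.
Step 6: x = (22*7 + 15) mod 50 = 19 — the transcript has a different value.
Step 6 is the first one off; corrected, x = 19.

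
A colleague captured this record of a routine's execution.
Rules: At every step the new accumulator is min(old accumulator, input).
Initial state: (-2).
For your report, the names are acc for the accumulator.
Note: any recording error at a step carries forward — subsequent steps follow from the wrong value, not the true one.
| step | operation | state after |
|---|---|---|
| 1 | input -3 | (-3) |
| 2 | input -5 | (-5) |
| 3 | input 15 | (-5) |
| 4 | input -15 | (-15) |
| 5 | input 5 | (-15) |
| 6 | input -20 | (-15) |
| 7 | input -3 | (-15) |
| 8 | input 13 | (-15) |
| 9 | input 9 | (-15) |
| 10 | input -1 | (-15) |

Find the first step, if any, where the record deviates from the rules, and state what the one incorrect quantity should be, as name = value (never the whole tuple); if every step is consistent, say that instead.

step 6, acc = -20

Step 1: acc = min(-2, -3) = -3 — same as recorded.
Step 2: acc = min(-3, -5) = -5 — matches.
Step 3: acc = min(-5, 15) = -5 — in agreement.
Step 4: acc = min(-5, -15) = -15 — consistent with the record.
Step 5: acc = min(-15, 5) = -15 — exactly as logged.
Step 6: acc = min(-15, -20) = -20 — this is not what the record shows.
Conclusion: step 6 carries the first error; the entry should be acc = -20.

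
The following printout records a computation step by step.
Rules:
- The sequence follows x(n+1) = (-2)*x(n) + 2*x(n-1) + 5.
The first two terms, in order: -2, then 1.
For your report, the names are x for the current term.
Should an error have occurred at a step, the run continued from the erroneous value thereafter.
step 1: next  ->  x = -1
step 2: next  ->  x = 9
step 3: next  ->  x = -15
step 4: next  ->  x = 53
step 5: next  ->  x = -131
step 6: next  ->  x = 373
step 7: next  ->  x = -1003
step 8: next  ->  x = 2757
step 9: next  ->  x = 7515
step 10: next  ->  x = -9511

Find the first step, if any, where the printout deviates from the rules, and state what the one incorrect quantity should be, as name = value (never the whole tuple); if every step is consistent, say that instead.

step 9, x = -7515

Recomputing the run from the initial state:
step 1: x = -1
step 2: x = 9
step 3: x = -15
step 4: x = 53
step 5: x = -131
step 6: x = 373
step 7: x = -1003
step 8: x = 2757
step 9: x = -7515
step 10: x = 20549
The first disagreement with the printout is at step 9, where the value should be x = -7515.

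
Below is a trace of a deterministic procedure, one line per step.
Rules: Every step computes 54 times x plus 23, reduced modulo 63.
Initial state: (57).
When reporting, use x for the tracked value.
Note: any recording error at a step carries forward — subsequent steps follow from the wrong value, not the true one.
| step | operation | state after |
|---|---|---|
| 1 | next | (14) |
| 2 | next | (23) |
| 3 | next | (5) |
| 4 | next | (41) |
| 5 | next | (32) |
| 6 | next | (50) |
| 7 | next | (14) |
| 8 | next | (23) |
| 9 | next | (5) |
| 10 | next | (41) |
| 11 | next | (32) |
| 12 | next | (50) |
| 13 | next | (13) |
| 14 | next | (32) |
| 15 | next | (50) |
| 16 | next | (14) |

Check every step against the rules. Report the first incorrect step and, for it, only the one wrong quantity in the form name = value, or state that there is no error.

step 13, x = 14

Recomputing the run from the initial state:
step 1: x = 14
step 2: x = 23
step 3: x = 5
step 4: x = 41
step 5: x = 32
step 6: x = 50
step 7: x = 14
step 8: x = 23
step 9: x = 5
step 10: x = 41
step 11: x = 32
step 12: x = 50
step 13: x = 14
step 14: x = 23
step 15: x = 5
step 16: x = 41
The first disagreement with the trace is at step 13, where the value should be x = 14.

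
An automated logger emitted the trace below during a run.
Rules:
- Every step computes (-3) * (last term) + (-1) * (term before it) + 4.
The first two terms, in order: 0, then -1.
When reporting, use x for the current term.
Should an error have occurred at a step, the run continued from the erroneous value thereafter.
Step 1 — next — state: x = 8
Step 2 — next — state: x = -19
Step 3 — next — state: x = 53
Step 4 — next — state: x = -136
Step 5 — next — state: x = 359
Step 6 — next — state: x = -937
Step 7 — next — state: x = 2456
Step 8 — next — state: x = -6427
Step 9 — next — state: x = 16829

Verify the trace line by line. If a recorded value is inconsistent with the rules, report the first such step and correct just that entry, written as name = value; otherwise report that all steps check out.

step 1, x = 7

Step 1: x = -3*(-1) + (-1)*(0) + (4) = 7 — the entry is off here.
First incorrect step: 1; the correct value is x = 7.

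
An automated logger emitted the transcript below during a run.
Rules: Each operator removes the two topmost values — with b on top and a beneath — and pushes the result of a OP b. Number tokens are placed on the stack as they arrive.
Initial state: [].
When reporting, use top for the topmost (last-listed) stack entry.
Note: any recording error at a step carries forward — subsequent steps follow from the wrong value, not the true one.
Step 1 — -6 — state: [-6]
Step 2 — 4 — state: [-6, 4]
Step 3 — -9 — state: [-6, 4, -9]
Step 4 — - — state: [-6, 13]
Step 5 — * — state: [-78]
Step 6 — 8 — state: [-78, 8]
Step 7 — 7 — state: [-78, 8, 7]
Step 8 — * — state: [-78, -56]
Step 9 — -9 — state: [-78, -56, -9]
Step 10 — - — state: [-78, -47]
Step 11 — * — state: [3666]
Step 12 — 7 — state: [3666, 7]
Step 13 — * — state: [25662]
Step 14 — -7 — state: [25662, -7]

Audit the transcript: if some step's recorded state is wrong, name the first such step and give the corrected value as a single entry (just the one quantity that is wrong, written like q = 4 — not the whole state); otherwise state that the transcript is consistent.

step 8, top = 56

Step 1: push -6: top = -6 — confirmed correct.
Step 2: push 4: top = 4 — no discrepancy.
Step 3: push -9: top = -9 — checks out.
Step 4: 4 - -9 = 13 — no discrepancy.
Step 5: -6 * 13 = -78 — matches.
Step 6: push 8: top = 8 — same as recorded.
Step 7: push 7: top = 7 — checks out.
Step 8: 8 * 7 = 56 — this is not what the transcript shows.
First deviation found at step 8; the corrected entry is top = 56.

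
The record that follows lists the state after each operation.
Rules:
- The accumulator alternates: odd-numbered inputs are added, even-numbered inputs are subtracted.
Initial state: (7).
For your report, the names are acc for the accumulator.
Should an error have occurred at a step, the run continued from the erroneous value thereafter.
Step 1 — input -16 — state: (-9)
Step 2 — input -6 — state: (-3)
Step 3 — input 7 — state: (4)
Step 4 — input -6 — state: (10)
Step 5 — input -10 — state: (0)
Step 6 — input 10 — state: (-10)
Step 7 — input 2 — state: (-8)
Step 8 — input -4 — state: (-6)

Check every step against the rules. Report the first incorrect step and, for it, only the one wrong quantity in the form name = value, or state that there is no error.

Recomputing the run from the initial state:
step 1: acc = -9
step 2: acc = -3
step 3: acc = 4
step 4: acc = 10
step 5: acc = 0
step 6: acc = -10
step 7: acc = -8
step 8: acc = -4
The first disagreement with the record is at step 8, where the value should be acc = -4.

step 8, acc = -4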